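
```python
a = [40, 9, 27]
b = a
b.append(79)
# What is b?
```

After line 1: a = [40, 9, 27]
After line 2 (b = a is an alias, same object): a = [40, 9, 27], b = [40, 9, 27]
After line 3 (b.append mutates the shared list): a = [40, 9, 27, 79], b = [40, 9, 27, 79]

[40, 9, 27, 79]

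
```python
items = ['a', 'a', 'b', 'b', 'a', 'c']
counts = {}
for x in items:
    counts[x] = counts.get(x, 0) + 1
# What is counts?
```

Initial: counts = {}, items = ['a', 'a', 'b', 'b', 'a', 'c']
See 'a': counts = {'a': 1}
See 'a': counts = {'a': 2}
See 'b': counts = {'a': 2, 'b': 1}
See 'b': counts = {'a': 2, 'b': 2}
See 'a': counts = {'a': 3, 'b': 2}
See 'c': counts = {'a': 3, 'b': 2, 'c': 1}

{'a': 3, 'b': 2, 'c': 1}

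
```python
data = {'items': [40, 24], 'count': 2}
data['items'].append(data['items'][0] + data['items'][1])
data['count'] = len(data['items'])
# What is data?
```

After line 1: data = {'items': [40, 24], 'count': 2}
After line 2 (append 40 + 24 = 64): data = {'items': [40, 24, 64], 'count': 2}
After line 3 (count = len(items) = 3): data = {'items': [40, 24, 64], 'count': 3}

{'items': [40, 24, 64], 'count': 3}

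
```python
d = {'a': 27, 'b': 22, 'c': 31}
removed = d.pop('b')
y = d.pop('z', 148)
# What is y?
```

After line 1: d = {'a': 27, 'b': 22, 'c': 31}
After line 2 (pop 'b' returns 22): d = {'a': 27, 'c': 31}, removed = 22
After line 3 (pop 'z' missing, returns default 148): d = {'a': 27, 'c': 31}, y = 148

148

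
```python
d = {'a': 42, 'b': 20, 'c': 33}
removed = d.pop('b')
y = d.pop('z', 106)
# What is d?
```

After line 1: d = {'a': 42, 'b': 20, 'c': 33}
After line 2 (pop 'b' returns 20): d = {'a': 42, 'c': 33}, removed = 20
After line 3 (pop 'z' missing, returns default 106): d = {'a': 42, 'c': 33}, y = 106

{'a': 42, 'c': 33}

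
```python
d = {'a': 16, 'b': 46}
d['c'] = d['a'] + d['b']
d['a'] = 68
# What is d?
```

After line 1: d = {'a': 16, 'b': 46}
After line 2 (d['c'] = 16 + 46): d = {'a': 16, 'b': 46, 'c': 62}
After line 3: d = {'a': 68, 'b': 46, 'c': 62}

{'a': 68, 'b': 46, 'c': 62}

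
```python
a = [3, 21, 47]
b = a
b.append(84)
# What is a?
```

After line 1: a = [3, 21, 47]
After line 2 (b = a is an alias, same object): a = [3, 21, 47], b = [3, 21, 47]
After line 3 (b.append mutates the shared list): a = [3, 21, 47, 84], b = [3, 21, 47, 84]

[3, 21, 47, 84]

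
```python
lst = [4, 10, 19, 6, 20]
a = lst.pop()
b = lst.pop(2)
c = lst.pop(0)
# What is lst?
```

After line 1: lst = [4, 10, 19, 6, 20]
After line 2 (pop() -> a = 20): lst = [4, 10, 19, 6]
After line 3 (pop(2) -> b = 19): lst = [4, 10, 6]
After line 4 (pop(0) -> c = 4): lst = [10, 6]

[10, 6]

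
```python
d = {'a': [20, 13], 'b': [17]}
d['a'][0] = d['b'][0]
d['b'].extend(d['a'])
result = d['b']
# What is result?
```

After line 1: d = {'a': [20, 13], 'b': [17]}
After line 2 (a[0] = b[0] = 17): d = {'a': [17, 13], 'b': [17]}
After line 3 (b.extend(a) appends [17, 13]): d = {'a': [17, 13], 'b': [17, 17, 13]}
After line 4: result = d['b'] = [17, 17, 13]

[17, 17, 13]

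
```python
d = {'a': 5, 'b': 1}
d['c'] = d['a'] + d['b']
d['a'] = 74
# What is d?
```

After line 1: d = {'a': 5, 'b': 1}
After line 2 (d['c'] = 5 + 1): d = {'a': 5, 'b': 1, 'c': 6}
After line 3: d = {'a': 74, 'b': 1, 'c': 6}

{'a': 74, 'b': 1, 'c': 6}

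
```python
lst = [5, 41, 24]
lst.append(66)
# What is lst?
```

[5, 41, 24, 66]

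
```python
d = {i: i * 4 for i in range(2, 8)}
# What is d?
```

{2: 8, 3: 12, 4: 16, 5: 20, 6: 24, 7: 28}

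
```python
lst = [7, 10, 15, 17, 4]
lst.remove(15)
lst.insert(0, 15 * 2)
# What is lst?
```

After line 1: lst = [7, 10, 15, 17, 4]
After line 2 (remove first 15): lst = [7, 10, 17, 4]
After line 3 (insert 30 at index 0): lst = [30, 7, 10, 17, 4]

[30, 7, 10, 17, 4]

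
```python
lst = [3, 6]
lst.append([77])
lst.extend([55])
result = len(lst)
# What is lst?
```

After line 1: lst = [3, 6]
After line 2 (append adds [77] as single element): lst = [3, 6, [77]]
After line 3 (extend unpacks [55], adds 55): lst = [3, 6, [77], 55]
After line 4: result = len(lst) = 4

[3, 6, [77], 55]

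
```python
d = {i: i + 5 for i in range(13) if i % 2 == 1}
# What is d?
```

{1: 6, 3: 8, 5: 10, 7: 12, 9: 14, 11: 16}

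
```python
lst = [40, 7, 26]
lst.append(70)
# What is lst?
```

[40, 7, 26, 70]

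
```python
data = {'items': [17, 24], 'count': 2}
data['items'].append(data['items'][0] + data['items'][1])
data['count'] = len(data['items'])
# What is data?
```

After line 1: data = {'items': [17, 24], 'count': 2}
After line 2 (append 17 + 24 = 41): data = {'items': [17, 24, 41], 'count': 2}
After line 3 (count = len(items) = 3): data = {'items': [17, 24, 41], 'count': 3}

{'items': [17, 24, 41], 'count': 3}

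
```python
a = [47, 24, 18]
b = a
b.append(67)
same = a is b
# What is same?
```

After line 1: a = [47, 24, 18]
After line 2 (b = a is an alias, same object): a = [47, 24, 18], b = [47, 24, 18]
After line 3 (b.append mutates the shared list): a = [47, 24, 18, 67], b = [47, 24, 18, 67]
After line 4 (same = a is b; same object -> True): same = True

True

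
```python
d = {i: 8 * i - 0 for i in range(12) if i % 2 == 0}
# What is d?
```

{0: 0, 2: 16, 4: 32, 6: 48, 8: 64, 10: 80}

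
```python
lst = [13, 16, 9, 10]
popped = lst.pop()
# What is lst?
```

[13, 16, 9]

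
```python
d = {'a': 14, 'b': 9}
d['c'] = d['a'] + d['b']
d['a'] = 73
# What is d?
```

After line 1: d = {'a': 14, 'b': 9}
After line 2 (d['c'] = 14 + 9): d = {'a': 14, 'b': 9, 'c': 23}
After line 3: d = {'a': 73, 'b': 9, 'c': 23}

{'a': 73, 'b': 9, 'c': 23}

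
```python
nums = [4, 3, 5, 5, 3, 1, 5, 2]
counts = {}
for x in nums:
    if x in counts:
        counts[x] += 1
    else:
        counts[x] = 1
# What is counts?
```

Initial: counts = {}, nums = [4, 3, 5, 5, 3, 1, 5, 2]
See 4: counts = {4: 1}
See 3: counts = {4: 1, 3: 1}
See 5: counts = {4: 1, 3: 1, 5: 1}
See 5: counts = {4: 1, 3: 1, 5: 2}
See 3: counts = {4: 1, 3: 2, 5: 2}
See 1: counts = {4: 1, 3: 2, 5: 2, 1: 1}
See 5: counts = {4: 1, 3: 2, 5: 3, 1: 1}
See 2: counts = {4: 1, 3: 2, 5: 3, 1: 1, 2: 1}

{4: 1, 3: 2, 5: 3, 1: 1, 2: 1}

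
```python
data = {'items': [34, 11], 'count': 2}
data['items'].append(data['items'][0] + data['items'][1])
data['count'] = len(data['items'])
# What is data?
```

After line 1: data = {'items': [34, 11], 'count': 2}
After line 2 (append 34 + 11 = 45): data = {'items': [34, 11, 45], 'count': 2}
After line 3 (count = len(items) = 3): data = {'items': [34, 11, 45], 'count': 3}

{'items': [34, 11, 45], 'count': 3}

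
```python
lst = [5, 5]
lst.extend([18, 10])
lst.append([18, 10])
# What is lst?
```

After line 1: lst = [5, 5]
After line 2 (extend unpacks [18, 10]): lst = [5, 5, 18, 10]
After line 3 (append adds [18, 10] as single element): lst = [5, 5, 18, 10, [18, 10]]

[5, 5, 18, 10, [18, 10]]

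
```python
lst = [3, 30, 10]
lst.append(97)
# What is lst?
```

[3, 30, 10, 97]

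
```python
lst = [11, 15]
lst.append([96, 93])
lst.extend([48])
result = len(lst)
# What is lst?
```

After line 1: lst = [11, 15]
After line 2 (append adds [96, 93] as single element): lst = [11, 15, [96, 93]]
After line 3 (extend unpacks [48], adds 48): lst = [11, 15, [96, 93], 48]
After line 4: result = len(lst) = 4

[11, 15, [96, 93], 48]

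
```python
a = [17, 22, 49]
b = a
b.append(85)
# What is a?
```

After line 1: a = [17, 22, 49]
After line 2 (b = a is an alias, same object): a = [17, 22, 49], b = [17, 22, 49]
After line 3 (b.append mutates the shared list): a = [17, 22, 49, 85], b = [17, 22, 49, 85]

[17, 22, 49, 85]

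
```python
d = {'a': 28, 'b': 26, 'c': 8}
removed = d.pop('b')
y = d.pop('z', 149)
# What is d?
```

After line 1: d = {'a': 28, 'b': 26, 'c': 8}
After line 2 (pop 'b' returns 26): d = {'a': 28, 'c': 8}, removed = 26
After line 3 (pop 'z' missing, returns default 149): d = {'a': 28, 'c': 8}, y = 149

{'a': 28, 'c': 8}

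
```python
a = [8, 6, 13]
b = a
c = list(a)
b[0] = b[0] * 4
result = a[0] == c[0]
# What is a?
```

After line 1: a = [8, 6, 13]
After line 2 (b = a, alias): a = [8, 6, 13], b = [8, 6, 13]
After line 3 (c = list(a) is a copy, new object): c = [8, 6, 13]
After line 4 (b[0] = 8 * 4 = 32; mutates shared a/b): a = b = [32, 6, 13], c = [8, 6, 13]
After line 5 (a[0] = 32, c[0] = 8; result = False)

[32, 6, 13]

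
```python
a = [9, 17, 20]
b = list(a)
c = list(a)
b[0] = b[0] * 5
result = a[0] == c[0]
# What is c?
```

After line 1: a = [9, 17, 20]
After line 2 (b = list(a), copy): a = [9, 17, 20], b = [9, 17, 20]
After line 3 (c = list(a) is a copy, new object): c = [9, 17, 20]
After line 4 (b[0] = 9 * 5 = 45; only b mutates (copy)): a = [9, 17, 20], b = [45, 17, 20], c = [9, 17, 20]
After line 5 (a[0] = 9, c[0] = 9; result = True)

[9, 17, 20]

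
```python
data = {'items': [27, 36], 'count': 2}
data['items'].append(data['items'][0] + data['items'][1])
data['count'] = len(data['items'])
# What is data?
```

After line 1: data = {'items': [27, 36], 'count': 2}
After line 2 (append 27 + 36 = 63): data = {'items': [27, 36, 63], 'count': 2}
After line 3 (count = len(items) = 3): data = {'items': [27, 36, 63], 'count': 3}

{'items': [27, 36, 63], 'count': 3}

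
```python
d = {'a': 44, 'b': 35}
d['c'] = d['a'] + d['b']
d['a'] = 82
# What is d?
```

After line 1: d = {'a': 44, 'b': 35}
After line 2 (d['c'] = 44 + 35): d = {'a': 44, 'b': 35, 'c': 79}
After line 3: d = {'a': 82, 'b': 35, 'c': 79}

{'a': 82, 'b': 35, 'c': 79}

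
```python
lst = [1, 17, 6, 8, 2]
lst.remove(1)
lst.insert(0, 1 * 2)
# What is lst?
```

After line 1: lst = [1, 17, 6, 8, 2]
After line 2 (remove first 1): lst = [17, 6, 8, 2]
After line 3 (insert 2 at index 0): lst = [2, 17, 6, 8, 2]

[2, 17, 6, 8, 2]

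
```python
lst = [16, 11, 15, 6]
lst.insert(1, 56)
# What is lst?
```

[16, 56, 11, 15, 6]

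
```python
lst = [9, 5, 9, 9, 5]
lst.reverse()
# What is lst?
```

[5, 9, 9, 5, 9]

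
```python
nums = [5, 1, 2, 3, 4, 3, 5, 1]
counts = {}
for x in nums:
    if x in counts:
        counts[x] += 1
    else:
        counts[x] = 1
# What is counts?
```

Initial: counts = {}, nums = [5, 1, 2, 3, 4, 3, 5, 1]
See 5: counts = {5: 1}
See 1: counts = {5: 1, 1: 1}
See 2: counts = {5: 1, 1: 1, 2: 1}
See 3: counts = {5: 1, 1: 1, 2: 1, 3: 1}
See 4: counts = {5: 1, 1: 1, 2: 1, 3: 1, 4: 1}
See 3: counts = {5: 1, 1: 1, 2: 1, 3: 2, 4: 1}
See 5: counts = {5: 2, 1: 1, 2: 1, 3: 2, 4: 1}
See 1: counts = {5: 2, 1: 2, 2: 1, 3: 2, 4: 1}

{5: 2, 1: 2, 2: 1, 3: 2, 4: 1}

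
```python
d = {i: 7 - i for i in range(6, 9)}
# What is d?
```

{6: 1, 7: 0, 8: -1}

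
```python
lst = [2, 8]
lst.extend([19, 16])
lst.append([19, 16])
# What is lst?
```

After line 1: lst = [2, 8]
After line 2 (extend unpacks [19, 16]): lst = [2, 8, 19, 16]
After line 3 (append adds [19, 16] as single element): lst = [2, 8, 19, 16, [19, 16]]

[2, 8, 19, 16, [19, 16]]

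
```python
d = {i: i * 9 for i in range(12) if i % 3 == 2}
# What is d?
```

{2: 18, 5: 45, 8: 72, 11: 99}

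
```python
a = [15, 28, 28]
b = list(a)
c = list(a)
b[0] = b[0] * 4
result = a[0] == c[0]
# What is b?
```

After line 1: a = [15, 28, 28]
After line 2 (b = list(a), copy): a = [15, 28, 28], b = [15, 28, 28]
After line 3 (c = list(a) is a copy, new object): c = [15, 28, 28]
After line 4 (b[0] = 15 * 4 = 60; only b mutates (copy)): a = [15, 28, 28], b = [60, 28, 28], c = [15, 28, 28]
After line 5 (a[0] = 15, c[0] = 15; result = True)

[60, 28, 28]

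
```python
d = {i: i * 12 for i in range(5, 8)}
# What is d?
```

{5: 60, 6: 72, 7: 84}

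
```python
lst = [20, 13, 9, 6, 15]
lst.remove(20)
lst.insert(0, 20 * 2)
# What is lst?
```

After line 1: lst = [20, 13, 9, 6, 15]
After line 2 (remove first 20): lst = [13, 9, 6, 15]
After line 3 (insert 40 at index 0): lst = [40, 13, 9, 6, 15]

[40, 13, 9, 6, 15]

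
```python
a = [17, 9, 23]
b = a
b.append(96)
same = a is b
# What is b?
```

After line 1: a = [17, 9, 23]
After line 2 (b = a is an alias, same object): a = [17, 9, 23], b = [17, 9, 23]
After line 3 (b.append mutates the shared list): a = [17, 9, 23, 96], b = [17, 9, 23, 96]
After line 4 (same = a is b; same object -> True): same = True

[17, 9, 23, 96]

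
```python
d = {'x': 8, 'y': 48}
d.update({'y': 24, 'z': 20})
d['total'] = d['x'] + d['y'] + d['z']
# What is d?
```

After line 1: d = {'x': 8, 'y': 48}
After line 2 (y overwritten, z added): d = {'x': 8, 'y': 24, 'z': 20}
After line 3 (total = 8 + 24 + 20 = 52): d = {'x': 8, 'y': 24, 'z': 20, 'total': 52}

{'x': 8, 'y': 24, 'z': 20, 'total': 52}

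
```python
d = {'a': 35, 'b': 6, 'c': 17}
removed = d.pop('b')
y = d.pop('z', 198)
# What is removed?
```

After line 1: d = {'a': 35, 'b': 6, 'c': 17}
After line 2 (pop 'b' returns 6): d = {'a': 35, 'c': 17}, removed = 6
After line 3 (pop 'z' missing, returns default 198): d = {'a': 35, 'c': 17}, y = 198

6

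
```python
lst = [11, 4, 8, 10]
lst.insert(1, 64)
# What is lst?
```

[11, 64, 4, 8, 10]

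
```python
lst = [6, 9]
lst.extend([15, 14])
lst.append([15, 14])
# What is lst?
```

After line 1: lst = [6, 9]
After line 2 (extend unpacks [15, 14]): lst = [6, 9, 15, 14]
After line 3 (append adds [15, 14] as single element): lst = [6, 9, 15, 14, [15, 14]]

[6, 9, 15, 14, [15, 14]]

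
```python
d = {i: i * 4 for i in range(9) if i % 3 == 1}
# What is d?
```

{1: 4, 4: 16, 7: 28}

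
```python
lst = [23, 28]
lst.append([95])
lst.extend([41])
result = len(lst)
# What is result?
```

After line 1: lst = [23, 28]
After line 2 (append adds [95] as single element): lst = [23, 28, [95]]
After line 3 (extend unpacks [41], adds 41): lst = [23, 28, [95], 41]
After line 4: result = len(lst) = 4

4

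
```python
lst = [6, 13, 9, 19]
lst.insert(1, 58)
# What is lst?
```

[6, 58, 13, 9, 19]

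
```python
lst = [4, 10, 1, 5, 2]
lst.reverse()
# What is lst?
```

[2, 5, 1, 10, 4]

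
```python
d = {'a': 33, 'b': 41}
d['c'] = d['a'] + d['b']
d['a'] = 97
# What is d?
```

After line 1: d = {'a': 33, 'b': 41}
After line 2 (d['c'] = 33 + 41): d = {'a': 33, 'b': 41, 'c': 74}
After line 3: d = {'a': 97, 'b': 41, 'c': 74}

{'a': 97, 'b': 41, 'c': 74}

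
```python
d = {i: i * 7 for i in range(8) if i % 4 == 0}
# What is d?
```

{0: 0, 4: 28}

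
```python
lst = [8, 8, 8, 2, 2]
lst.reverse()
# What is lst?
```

[2, 2, 8, 8, 8]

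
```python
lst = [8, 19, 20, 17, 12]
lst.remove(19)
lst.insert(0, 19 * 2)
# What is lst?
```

After line 1: lst = [8, 19, 20, 17, 12]
After line 2 (remove first 19): lst = [8, 20, 17, 12]
After line 3 (insert 38 at index 0): lst = [38, 8, 20, 17, 12]

[38, 8, 20, 17, 12]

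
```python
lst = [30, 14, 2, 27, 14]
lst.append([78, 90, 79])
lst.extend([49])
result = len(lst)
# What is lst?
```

After line 1: lst = [30, 14, 2, 27, 14]
After line 2 (append adds [78, 90, 79] as single element): lst = [30, 14, 2, 27, 14, [78, 90, 79]]
After line 3 (extend unpacks [49], adds 49): lst = [30, 14, 2, 27, 14, [78, 90, 79], 49]
After line 4: result = len(lst) = 7

[30, 14, 2, 27, 14, [78, 90, 79], 49]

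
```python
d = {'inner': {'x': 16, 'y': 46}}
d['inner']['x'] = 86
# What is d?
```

After line 1: d = {'inner': {'x': 16, 'y': 46}}
After line 2 (inner x overwritten): d = {'inner': {'x': 86, 'y': 46}}

{'inner': {'x': 86, 'y': 46}}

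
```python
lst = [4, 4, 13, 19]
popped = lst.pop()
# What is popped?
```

19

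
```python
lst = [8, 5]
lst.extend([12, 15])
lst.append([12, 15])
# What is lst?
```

After line 1: lst = [8, 5]
After line 2 (extend unpacks [12, 15]): lst = [8, 5, 12, 15]
After line 3 (append adds [12, 15] as single element): lst = [8, 5, 12, 15, [12, 15]]

[8, 5, 12, 15, [12, 15]]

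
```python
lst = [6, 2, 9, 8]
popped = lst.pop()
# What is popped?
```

8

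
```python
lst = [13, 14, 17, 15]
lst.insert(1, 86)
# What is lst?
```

[13, 86, 14, 17, 15]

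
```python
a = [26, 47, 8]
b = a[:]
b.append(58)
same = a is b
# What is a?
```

After line 1: a = [26, 47, 8]
After line 2 (b = a[:] is a shallow copy, new object): a = [26, 47, 8], b = [26, 47, 8]
After line 3 (append only mutates b): a = [26, 47, 8], b = [26, 47, 8, 58]
After line 4 (same = a is b; different objects -> False): same = False

[26, 47, 8]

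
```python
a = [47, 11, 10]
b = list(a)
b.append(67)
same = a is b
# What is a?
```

After line 1: a = [47, 11, 10]
After line 2 (b = list(a) is a shallow copy, new object): a = [47, 11, 10], b = [47, 11, 10]
After line 3 (append only mutates b): a = [47, 11, 10], b = [47, 11, 10, 67]
After line 4 (same = a is b; different objects -> False): same = False

[47, 11, 10]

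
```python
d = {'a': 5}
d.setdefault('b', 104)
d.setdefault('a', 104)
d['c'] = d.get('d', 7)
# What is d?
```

After line 1: d = {'a': 5}
After line 2 (setdefault adds 'b'=104): d = {'a': 5, 'b': 104}
After line 3 (setdefault 'a' no-op, already exists): d = {'a': 5, 'b': 104}
After line 4 (get('d', 7) returns default since 'd' not in d): d = {'a': 5, 'b': 104, 'c': 7}

{'a': 5, 'b': 104, 'c': 7}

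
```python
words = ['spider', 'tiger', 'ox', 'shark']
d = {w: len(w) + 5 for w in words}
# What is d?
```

{'spider': 11, 'tiger': 10, 'ox': 7, 'shark': 10}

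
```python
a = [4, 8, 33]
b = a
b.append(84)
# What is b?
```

After line 1: a = [4, 8, 33]
After line 2 (b = a is an alias, same object): a = [4, 8, 33], b = [4, 8, 33]
After line 3 (b.append mutates the shared list): a = [4, 8, 33, 84], b = [4, 8, 33, 84]

[4, 8, 33, 84]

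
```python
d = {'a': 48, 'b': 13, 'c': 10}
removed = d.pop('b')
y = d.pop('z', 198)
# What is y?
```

After line 1: d = {'a': 48, 'b': 13, 'c': 10}
After line 2 (pop 'b' returns 13): d = {'a': 48, 'c': 10}, removed = 13
After line 3 (pop 'z' missing, returns default 198): d = {'a': 48, 'c': 10}, y = 198

198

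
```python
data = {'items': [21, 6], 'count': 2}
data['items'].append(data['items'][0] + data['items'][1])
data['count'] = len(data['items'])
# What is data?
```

After line 1: data = {'items': [21, 6], 'count': 2}
After line 2 (append 21 + 6 = 27): data = {'items': [21, 6, 27], 'count': 2}
After line 3 (count = len(items) = 3): data = {'items': [21, 6, 27], 'count': 3}

{'items': [21, 6, 27], 'count': 3}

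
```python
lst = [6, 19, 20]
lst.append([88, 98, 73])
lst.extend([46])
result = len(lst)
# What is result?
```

After line 1: lst = [6, 19, 20]
After line 2 (append adds [88, 98, 73] as single element): lst = [6, 19, 20, [88, 98, 73]]
After line 3 (extend unpacks [46], adds 46): lst = [6, 19, 20, [88, 98, 73], 46]
After line 4: result = len(lst) = 5

5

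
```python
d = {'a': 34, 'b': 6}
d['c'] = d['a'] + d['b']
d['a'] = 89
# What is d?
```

After line 1: d = {'a': 34, 'b': 6}
After line 2 (d['c'] = 34 + 6): d = {'a': 34, 'b': 6, 'c': 40}
After line 3: d = {'a': 89, 'b': 6, 'c': 40}

{'a': 89, 'b': 6, 'c': 40}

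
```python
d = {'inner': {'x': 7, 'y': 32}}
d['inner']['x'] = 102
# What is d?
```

After line 1: d = {'inner': {'x': 7, 'y': 32}}
After line 2 (inner x overwritten): d = {'inner': {'x': 102, 'y': 32}}

{'inner': {'x': 102, 'y': 32}}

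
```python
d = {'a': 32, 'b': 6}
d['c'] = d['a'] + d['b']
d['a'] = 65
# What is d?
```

After line 1: d = {'a': 32, 'b': 6}
After line 2 (d['c'] = 32 + 6): d = {'a': 32, 'b': 6, 'c': 38}
After line 3: d = {'a': 65, 'b': 6, 'c': 38}

{'a': 65, 'b': 6, 'c': 38}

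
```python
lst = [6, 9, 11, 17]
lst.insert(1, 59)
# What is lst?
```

[6, 59, 9, 11, 17]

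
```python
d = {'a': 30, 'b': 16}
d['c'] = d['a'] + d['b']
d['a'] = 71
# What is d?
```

After line 1: d = {'a': 30, 'b': 16}
After line 2 (d['c'] = 30 + 16): d = {'a': 30, 'b': 16, 'c': 46}
After line 3: d = {'a': 71, 'b': 16, 'c': 46}

{'a': 71, 'b': 16, 'c': 46}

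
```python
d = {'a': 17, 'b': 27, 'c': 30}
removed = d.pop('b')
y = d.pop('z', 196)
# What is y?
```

After line 1: d = {'a': 17, 'b': 27, 'c': 30}
After line 2 (pop 'b' returns 27): d = {'a': 17, 'c': 30}, removed = 27
After line 3 (pop 'z' missing, returns default 196): d = {'a': 17, 'c': 30}, y = 196

196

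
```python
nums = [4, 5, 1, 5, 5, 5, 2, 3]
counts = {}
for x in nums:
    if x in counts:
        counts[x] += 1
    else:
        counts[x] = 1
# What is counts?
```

Initial: counts = {}, nums = [4, 5, 1, 5, 5, 5, 2, 3]
See 4: counts = {4: 1}
See 5: counts = {4: 1, 5: 1}
See 1: counts = {4: 1, 5: 1, 1: 1}
See 5: counts = {4: 1, 5: 2, 1: 1}
See 5: counts = {4: 1, 5: 3, 1: 1}
See 5: counts = {4: 1, 5: 4, 1: 1}
See 2: counts = {4: 1, 5: 4, 1: 1, 2: 1}
See 3: counts = {4: 1, 5: 4, 1: 1, 2: 1, 3: 1}

{4: 1, 5: 4, 1: 1, 2: 1, 3: 1}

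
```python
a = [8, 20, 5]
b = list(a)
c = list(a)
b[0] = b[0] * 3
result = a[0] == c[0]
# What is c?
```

After line 1: a = [8, 20, 5]
After line 2 (b = list(a), copy): a = [8, 20, 5], b = [8, 20, 5]
After line 3 (c = list(a) is a copy, new object): c = [8, 20, 5]
After line 4 (b[0] = 8 * 3 = 24; only b mutates (copy)): a = [8, 20, 5], b = [24, 20, 5], c = [8, 20, 5]
After line 5 (a[0] = 8, c[0] = 8; result = True)

[8, 20, 5]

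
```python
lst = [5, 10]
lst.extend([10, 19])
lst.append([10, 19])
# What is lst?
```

After line 1: lst = [5, 10]
After line 2 (extend unpacks [10, 19]): lst = [5, 10, 10, 19]
After line 3 (append adds [10, 19] as single element): lst = [5, 10, 10, 19, [10, 19]]

[5, 10, 10, 19, [10, 19]]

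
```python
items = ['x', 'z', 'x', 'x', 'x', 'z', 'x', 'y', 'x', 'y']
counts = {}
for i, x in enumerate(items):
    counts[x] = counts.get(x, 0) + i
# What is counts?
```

Initial: counts = {}, items = ['x', 'z', 'x', 'x', 'x', 'z', 'x', 'y', 'x', 'y']
i=0, x='x': counts = {'x': 0}
i=1, x='z': counts = {'x': 0, 'z': 1}
i=2, x='x': counts = {'x': 2, 'z': 1}
i=3, x='x': counts = {'x': 5, 'z': 1}
i=4, x='x': counts = {'x': 9, 'z': 1}
i=5, x='z': counts = {'x': 9, 'z': 6}
i=6, x='x': counts = {'x': 15, 'z': 6}
i=7, x='y': counts = {'x': 15, 'z': 6, 'y': 7}
i=8, x='x': counts = {'x': 23, 'z': 6, 'y': 7}
i=9, x='y': counts = {'x': 23, 'z': 6, 'y': 16}

{'x': 23, 'z': 6, 'y': 16}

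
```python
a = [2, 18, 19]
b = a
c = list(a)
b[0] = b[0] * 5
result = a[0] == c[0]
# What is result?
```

After line 1: a = [2, 18, 19]
After line 2 (b = a, alias): a = [2, 18, 19], b = [2, 18, 19]
After line 3 (c = list(a) is a copy, new object): c = [2, 18, 19]
After line 4 (b[0] = 2 * 5 = 10; mutates shared a/b): a = b = [10, 18, 19], c = [2, 18, 19]
After line 5 (a[0] = 10, c[0] = 2; result = False)

False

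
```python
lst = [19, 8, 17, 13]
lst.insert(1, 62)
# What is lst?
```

[19, 62, 8, 17, 13]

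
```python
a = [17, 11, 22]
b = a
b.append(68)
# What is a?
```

After line 1: a = [17, 11, 22]
After line 2 (b = a is an alias, same object): a = [17, 11, 22], b = [17, 11, 22]
After line 3 (b.append mutates the shared list): a = [17, 11, 22, 68], b = [17, 11, 22, 68]

[17, 11, 22, 68]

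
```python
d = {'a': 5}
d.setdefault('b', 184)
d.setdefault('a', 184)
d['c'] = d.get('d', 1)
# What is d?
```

After line 1: d = {'a': 5}
After line 2 (setdefault adds 'b'=184): d = {'a': 5, 'b': 184}
After line 3 (setdefault 'a' no-op, already exists): d = {'a': 5, 'b': 184}
After line 4 (get('d', 1) returns default since 'd' not in d): d = {'a': 5, 'b': 184, 'c': 1}

{'a': 5, 'b': 184, 'c': 1}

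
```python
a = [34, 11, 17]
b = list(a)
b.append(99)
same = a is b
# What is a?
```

After line 1: a = [34, 11, 17]
After line 2 (b = list(a) is a shallow copy, new object): a = [34, 11, 17], b = [34, 11, 17]
After line 3 (append only mutates b): a = [34, 11, 17], b = [34, 11, 17, 99]
After line 4 (same = a is b; different objects -> False): same = False

[34, 11, 17]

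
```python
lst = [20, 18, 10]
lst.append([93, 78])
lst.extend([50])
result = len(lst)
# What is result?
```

After line 1: lst = [20, 18, 10]
After line 2 (append adds [93, 78] as single element): lst = [20, 18, 10, [93, 78]]
After line 3 (extend unpacks [50], adds 50): lst = [20, 18, 10, [93, 78], 50]
After line 4: result = len(lst) = 5

5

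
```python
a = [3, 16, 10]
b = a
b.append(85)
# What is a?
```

After line 1: a = [3, 16, 10]
After line 2 (b = a is an alias, same object): a = [3, 16, 10], b = [3, 16, 10]
After line 3 (b.append mutates the shared list): a = [3, 16, 10, 85], b = [3, 16, 10, 85]

[3, 16, 10, 85]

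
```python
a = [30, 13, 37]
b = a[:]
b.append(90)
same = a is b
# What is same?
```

After line 1: a = [30, 13, 37]
After line 2 (b = a[:] is a shallow copy, new object): a = [30, 13, 37], b = [30, 13, 37]
After line 3 (append only mutates b): a = [30, 13, 37], b = [30, 13, 37, 90]
After line 4 (same = a is b; different objects -> False): same = False

False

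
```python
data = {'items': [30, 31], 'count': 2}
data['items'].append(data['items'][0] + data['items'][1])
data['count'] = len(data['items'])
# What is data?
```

After line 1: data = {'items': [30, 31], 'count': 2}
After line 2 (append 30 + 31 = 61): data = {'items': [30, 31, 61], 'count': 2}
After line 3 (count = len(items) = 3): data = {'items': [30, 31, 61], 'count': 3}

{'items': [30, 31, 61], 'count': 3}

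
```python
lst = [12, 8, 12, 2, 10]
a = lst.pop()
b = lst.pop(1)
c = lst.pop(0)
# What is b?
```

After line 1: lst = [12, 8, 12, 2, 10]
After line 2 (pop() -> a = 10): lst = [12, 8, 12, 2]
After line 3 (pop(1) -> b = 8): lst = [12, 12, 2]
After line 4 (pop(0) -> c = 12): lst = [12, 2]

8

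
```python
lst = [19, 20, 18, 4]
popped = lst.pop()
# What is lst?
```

[19, 20, 18]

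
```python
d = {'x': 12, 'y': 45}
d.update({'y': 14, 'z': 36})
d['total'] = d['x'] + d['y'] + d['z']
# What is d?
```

After line 1: d = {'x': 12, 'y': 45}
After line 2 (y overwritten, z added): d = {'x': 12, 'y': 14, 'z': 36}
After line 3 (total = 12 + 14 + 36 = 62): d = {'x': 12, 'y': 14, 'z': 36, 'total': 62}

{'x': 12, 'y': 14, 'z': 36, 'total': 62}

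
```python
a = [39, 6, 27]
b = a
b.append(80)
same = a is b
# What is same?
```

After line 1: a = [39, 6, 27]
After line 2 (b = a is an alias, same object): a = [39, 6, 27], b = [39, 6, 27]
After line 3 (b.append mutates the shared list): a = [39, 6, 27, 80], b = [39, 6, 27, 80]
After line 4 (same = a is b; same object -> True): same = True

True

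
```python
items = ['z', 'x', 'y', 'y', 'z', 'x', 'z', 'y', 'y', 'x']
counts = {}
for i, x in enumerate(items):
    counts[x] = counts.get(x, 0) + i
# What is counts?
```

Initial: counts = {}, items = ['z', 'x', 'y', 'y', 'z', 'x', 'z', 'y', 'y', 'x']
i=0, x='z': counts = {'z': 0}
i=1, x='x': counts = {'z': 0, 'x': 1}
i=2, x='y': counts = {'z': 0, 'x': 1, 'y': 2}
i=3, x='y': counts = {'z': 0, 'x': 1, 'y': 5}
i=4, x='z': counts = {'z': 4, 'x': 1, 'y': 5}
i=5, x='x': counts = {'z': 4, 'x': 6, 'y': 5}
i=6, x='z': counts = {'z': 10, 'x': 6, 'y': 5}
i=7, x='y': counts = {'z': 10, 'x': 6, 'y': 12}
i=8, x='y': counts = {'z': 10, 'x': 6, 'y': 20}
i=9, x='x': counts = {'z': 10, 'x': 15, 'y': 20}

{'z': 10, 'x': 15, 'y': 20}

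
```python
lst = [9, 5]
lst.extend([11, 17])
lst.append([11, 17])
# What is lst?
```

After line 1: lst = [9, 5]
After line 2 (extend unpacks [11, 17]): lst = [9, 5, 11, 17]
After line 3 (append adds [11, 17] as single element): lst = [9, 5, 11, 17, [11, 17]]

[9, 5, 11, 17, [11, 17]]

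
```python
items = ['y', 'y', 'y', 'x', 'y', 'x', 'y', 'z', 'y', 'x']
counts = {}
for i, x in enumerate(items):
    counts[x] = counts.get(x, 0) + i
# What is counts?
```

Initial: counts = {}, items = ['y', 'y', 'y', 'x', 'y', 'x', 'y', 'z', 'y', 'x']
i=0, x='y': counts = {'y': 0}
i=1, x='y': counts = {'y': 1}
i=2, x='y': counts = {'y': 3}
i=3, x='x': counts = {'y': 3, 'x': 3}
i=4, x='y': counts = {'y': 7, 'x': 3}
i=5, x='x': counts = {'y': 7, 'x': 8}
i=6, x='y': counts = {'y': 13, 'x': 8}
i=7, x='z': counts = {'y': 13, 'x': 8, 'z': 7}
i=8, x='y': counts = {'y': 21, 'x': 8, 'z': 7}
i=9, x='x': counts = {'y': 21, 'x': 17, 'z': 7}

{'y': 21, 'x': 17, 'z': 7}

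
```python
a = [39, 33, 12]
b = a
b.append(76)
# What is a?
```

After line 1: a = [39, 33, 12]
After line 2 (b = a is an alias, same object): a = [39, 33, 12], b = [39, 33, 12]
After line 3 (b.append mutates the shared list): a = [39, 33, 12, 76], b = [39, 33, 12, 76]

[39, 33, 12, 76]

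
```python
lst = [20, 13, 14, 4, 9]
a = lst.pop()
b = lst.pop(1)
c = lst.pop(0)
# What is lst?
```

After line 1: lst = [20, 13, 14, 4, 9]
After line 2 (pop() -> a = 9): lst = [20, 13, 14, 4]
After line 3 (pop(1) -> b = 13): lst = [20, 14, 4]
After line 4 (pop(0) -> c = 20): lst = [14, 4]

[14, 4]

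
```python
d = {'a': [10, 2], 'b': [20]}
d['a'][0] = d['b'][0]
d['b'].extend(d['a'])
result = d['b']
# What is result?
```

After line 1: d = {'a': [10, 2], 'b': [20]}
After line 2 (a[0] = b[0] = 20): d = {'a': [20, 2], 'b': [20]}
After line 3 (b.extend(a) appends [20, 2]): d = {'a': [20, 2], 'b': [20, 20, 2]}
After line 4: result = d['b'] = [20, 20, 2]

[20, 20, 2]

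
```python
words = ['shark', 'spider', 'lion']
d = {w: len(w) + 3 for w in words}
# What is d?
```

{'shark': 8, 'spider': 9, 'lion': 7}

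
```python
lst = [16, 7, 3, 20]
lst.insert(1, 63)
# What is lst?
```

[16, 63, 7, 3, 20]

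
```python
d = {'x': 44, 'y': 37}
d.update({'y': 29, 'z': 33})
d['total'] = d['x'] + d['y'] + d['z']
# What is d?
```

After line 1: d = {'x': 44, 'y': 37}
After line 2 (y overwritten, z added): d = {'x': 44, 'y': 29, 'z': 33}
After line 3 (total = 44 + 29 + 33 = 106): d = {'x': 44, 'y': 29, 'z': 33, 'total': 106}

{'x': 44, 'y': 29, 'z': 33, 'total': 106}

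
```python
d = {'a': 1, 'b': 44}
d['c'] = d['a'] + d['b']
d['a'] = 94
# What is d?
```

After line 1: d = {'a': 1, 'b': 44}
After line 2 (d['c'] = 1 + 44): d = {'a': 1, 'b': 44, 'c': 45}
After line 3: d = {'a': 94, 'b': 44, 'c': 45}

{'a': 94, 'b': 44, 'c': 45}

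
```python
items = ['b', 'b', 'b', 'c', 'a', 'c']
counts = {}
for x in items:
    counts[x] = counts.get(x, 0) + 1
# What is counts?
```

Initial: counts = {}, items = ['b', 'b', 'b', 'c', 'a', 'c']
See 'b': counts = {'b': 1}
See 'b': counts = {'b': 2}
See 'b': counts = {'b': 3}
See 'c': counts = {'b': 3, 'c': 1}
See 'a': counts = {'b': 3, 'c': 1, 'a': 1}
See 'c': counts = {'b': 3, 'c': 2, 'a': 1}

{'b': 3, 'c': 2, 'a': 1}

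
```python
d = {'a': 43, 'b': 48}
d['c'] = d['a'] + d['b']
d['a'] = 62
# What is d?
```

After line 1: d = {'a': 43, 'b': 48}
After line 2 (d['c'] = 43 + 48): d = {'a': 43, 'b': 48, 'c': 91}
After line 3: d = {'a': 62, 'b': 48, 'c': 91}

{'a': 62, 'b': 48, 'c': 91}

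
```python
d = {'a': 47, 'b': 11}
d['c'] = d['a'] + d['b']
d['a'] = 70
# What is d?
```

After line 1: d = {'a': 47, 'b': 11}
After line 2 (d['c'] = 47 + 11): d = {'a': 47, 'b': 11, 'c': 58}
After line 3: d = {'a': 70, 'b': 11, 'c': 58}

{'a': 70, 'b': 11, 'c': 58}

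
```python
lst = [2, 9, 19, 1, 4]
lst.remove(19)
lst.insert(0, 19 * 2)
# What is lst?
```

After line 1: lst = [2, 9, 19, 1, 4]
After line 2 (remove first 19): lst = [2, 9, 1, 4]
After line 3 (insert 38 at index 0): lst = [38, 2, 9, 1, 4]

[38, 2, 9, 1, 4]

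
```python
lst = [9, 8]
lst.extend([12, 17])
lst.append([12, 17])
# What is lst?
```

After line 1: lst = [9, 8]
After line 2 (extend unpacks [12, 17]): lst = [9, 8, 12, 17]
After line 3 (append adds [12, 17] as single element): lst = [9, 8, 12, 17, [12, 17]]

[9, 8, 12, 17, [12, 17]]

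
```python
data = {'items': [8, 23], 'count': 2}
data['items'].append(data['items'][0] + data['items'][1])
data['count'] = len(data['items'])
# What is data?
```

After line 1: data = {'items': [8, 23], 'count': 2}
After line 2 (append 8 + 23 = 31): data = {'items': [8, 23, 31], 'count': 2}
After line 3 (count = len(items) = 3): data = {'items': [8, 23, 31], 'count': 3}

{'items': [8, 23, 31], 'count': 3}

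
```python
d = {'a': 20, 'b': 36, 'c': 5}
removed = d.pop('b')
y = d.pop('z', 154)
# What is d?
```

After line 1: d = {'a': 20, 'b': 36, 'c': 5}
After line 2 (pop 'b' returns 36): d = {'a': 20, 'c': 5}, removed = 36
After line 3 (pop 'z' missing, returns default 154): d = {'a': 20, 'c': 5}, y = 154

{'a': 20, 'c': 5}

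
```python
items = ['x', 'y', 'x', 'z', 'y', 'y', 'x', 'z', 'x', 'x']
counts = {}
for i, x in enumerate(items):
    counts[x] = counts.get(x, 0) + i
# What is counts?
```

Initial: counts = {}, items = ['x', 'y', 'x', 'z', 'y', 'y', 'x', 'z', 'x', 'x']
i=0, x='x': counts = {'x': 0}
i=1, x='y': counts = {'x': 0, 'y': 1}
i=2, x='x': counts = {'x': 2, 'y': 1}
i=3, x='z': counts = {'x': 2, 'y': 1, 'z': 3}
i=4, x='y': counts = {'x': 2, 'y': 5, 'z': 3}
i=5, x='y': counts = {'x': 2, 'y': 10, 'z': 3}
i=6, x='x': counts = {'x': 8, 'y': 10, 'z': 3}
i=7, x='z': counts = {'x': 8, 'y': 10, 'z': 10}
i=8, x='x': counts = {'x': 16, 'y': 10, 'z': 10}
i=9, x='x': counts = {'x': 25, 'y': 10, 'z': 10}

{'x': 25, 'y': 10, 'z': 10}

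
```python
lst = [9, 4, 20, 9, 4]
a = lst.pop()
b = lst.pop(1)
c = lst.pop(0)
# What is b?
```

After line 1: lst = [9, 4, 20, 9, 4]
After line 2 (pop() -> a = 4): lst = [9, 4, 20, 9]
After line 3 (pop(1) -> b = 4): lst = [9, 20, 9]
After line 4 (pop(0) -> c = 9): lst = [20, 9]

4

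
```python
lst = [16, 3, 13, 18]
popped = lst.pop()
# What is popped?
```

18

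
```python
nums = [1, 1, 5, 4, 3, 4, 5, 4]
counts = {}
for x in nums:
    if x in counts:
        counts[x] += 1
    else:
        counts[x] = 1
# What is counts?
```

Initial: counts = {}, nums = [1, 1, 5, 4, 3, 4, 5, 4]
See 1: counts = {1: 1}
See 1: counts = {1: 2}
See 5: counts = {1: 2, 5: 1}
See 4: counts = {1: 2, 5: 1, 4: 1}
See 3: counts = {1: 2, 5: 1, 4: 1, 3: 1}
See 4: counts = {1: 2, 5: 1, 4: 2, 3: 1}
See 5: counts = {1: 2, 5: 2, 4: 2, 3: 1}
See 4: counts = {1: 2, 5: 2, 4: 3, 3: 1}

{1: 2, 5: 2, 4: 3, 3: 1}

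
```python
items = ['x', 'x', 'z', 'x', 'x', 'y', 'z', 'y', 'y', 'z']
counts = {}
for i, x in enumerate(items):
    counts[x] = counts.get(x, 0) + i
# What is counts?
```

Initial: counts = {}, items = ['x', 'x', 'z', 'x', 'x', 'y', 'z', 'y', 'y', 'z']
i=0, x='x': counts = {'x': 0}
i=1, x='x': counts = {'x': 1}
i=2, x='z': counts = {'x': 1, 'z': 2}
i=3, x='x': counts = {'x': 4, 'z': 2}
i=4, x='x': counts = {'x': 8, 'z': 2}
i=5, x='y': counts = {'x': 8, 'z': 2, 'y': 5}
i=6, x='z': counts = {'x': 8, 'z': 8, 'y': 5}
i=7, x='y': counts = {'x': 8, 'z': 8, 'y': 12}
i=8, x='y': counts = {'x': 8, 'z': 8, 'y': 20}
i=9, x='z': counts = {'x': 8, 'z': 17, 'y': 20}

{'x': 8, 'z': 17, 'y': 20}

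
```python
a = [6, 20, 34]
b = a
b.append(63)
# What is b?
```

After line 1: a = [6, 20, 34]
After line 2 (b = a is an alias, same object): a = [6, 20, 34], b = [6, 20, 34]
After line 3 (b.append mutates the shared list): a = [6, 20, 34, 63], b = [6, 20, 34, 63]

[6, 20, 34, 63]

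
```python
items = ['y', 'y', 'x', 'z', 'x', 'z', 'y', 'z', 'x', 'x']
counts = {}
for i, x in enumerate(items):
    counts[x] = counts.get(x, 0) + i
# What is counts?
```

Initial: counts = {}, items = ['y', 'y', 'x', 'z', 'x', 'z', 'y', 'z', 'x', 'x']
i=0, x='y': counts = {'y': 0}
i=1, x='y': counts = {'y': 1}
i=2, x='x': counts = {'y': 1, 'x': 2}
i=3, x='z': counts = {'y': 1, 'x': 2, 'z': 3}
i=4, x='x': counts = {'y': 1, 'x': 6, 'z': 3}
i=5, x='z': counts = {'y': 1, 'x': 6, 'z': 8}
i=6, x='y': counts = {'y': 7, 'x': 6, 'z': 8}
i=7, x='z': counts = {'y': 7, 'x': 6, 'z': 15}
i=8, x='x': counts = {'y': 7, 'x': 14, 'z': 15}
i=9, x='x': counts = {'y': 7, 'x': 23, 'z': 15}

{'y': 7, 'x': 23, 'z': 15}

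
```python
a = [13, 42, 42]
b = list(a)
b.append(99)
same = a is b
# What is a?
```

After line 1: a = [13, 42, 42]
After line 2 (b = list(a) is a shallow copy, new object): a = [13, 42, 42], b = [13, 42, 42]
After line 3 (append only mutates b): a = [13, 42, 42], b = [13, 42, 42, 99]
After line 4 (same = a is b; different objects -> False): same = False

[13, 42, 42]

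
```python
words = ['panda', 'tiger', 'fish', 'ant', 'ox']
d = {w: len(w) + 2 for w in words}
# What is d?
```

{'panda': 7, 'tiger': 7, 'fish': 6, 'ant': 5, 'ox': 4}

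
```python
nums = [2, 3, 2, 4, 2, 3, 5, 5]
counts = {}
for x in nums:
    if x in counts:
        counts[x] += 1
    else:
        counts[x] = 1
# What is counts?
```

Initial: counts = {}, nums = [2, 3, 2, 4, 2, 3, 5, 5]
See 2: counts = {2: 1}
See 3: counts = {2: 1, 3: 1}
See 2: counts = {2: 2, 3: 1}
See 4: counts = {2: 2, 3: 1, 4: 1}
See 2: counts = {2: 3, 3: 1, 4: 1}
See 3: counts = {2: 3, 3: 2, 4: 1}
See 5: counts = {2: 3, 3: 2, 4: 1, 5: 1}
See 5: counts = {2: 3, 3: 2, 4: 1, 5: 2}

{2: 3, 3: 2, 4: 1, 5: 2}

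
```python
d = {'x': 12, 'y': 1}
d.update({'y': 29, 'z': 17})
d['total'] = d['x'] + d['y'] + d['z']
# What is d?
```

After line 1: d = {'x': 12, 'y': 1}
After line 2 (y overwritten, z added): d = {'x': 12, 'y': 29, 'z': 17}
After line 3 (total = 12 + 29 + 17 = 58): d = {'x': 12, 'y': 29, 'z': 17, 'total': 58}

{'x': 12, 'y': 29, 'z': 17, 'total': 58}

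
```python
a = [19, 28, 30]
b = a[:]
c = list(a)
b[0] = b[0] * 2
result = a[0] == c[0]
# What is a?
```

After line 1: a = [19, 28, 30]
After line 2 (b = a[:], copy): a = [19, 28, 30], b = [19, 28, 30]
After line 3 (c = list(a) is a copy, new object): c = [19, 28, 30]
After line 4 (b[0] = 19 * 2 = 38; only b mutates (copy)): a = [19, 28, 30], b = [38, 28, 30], c = [19, 28, 30]
After line 5 (a[0] = 19, c[0] = 19; result = True)

[19, 28, 30]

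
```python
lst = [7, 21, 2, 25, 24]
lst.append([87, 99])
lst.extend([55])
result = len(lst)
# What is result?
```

After line 1: lst = [7, 21, 2, 25, 24]
After line 2 (append adds [87, 99] as single element): lst = [7, 21, 2, 25, 24, [87, 99]]
After line 3 (extend unpacks [55], adds 55): lst = [7, 21, 2, 25, 24, [87, 99], 55]
After line 4: result = len(lst) = 7

7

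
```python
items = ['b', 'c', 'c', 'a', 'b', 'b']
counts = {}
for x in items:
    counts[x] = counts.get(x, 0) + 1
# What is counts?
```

Initial: counts = {}, items = ['b', 'c', 'c', 'a', 'b', 'b']
See 'b': counts = {'b': 1}
See 'c': counts = {'b': 1, 'c': 1}
See 'c': counts = {'b': 1, 'c': 2}
See 'a': counts = {'b': 1, 'c': 2, 'a': 1}
See 'b': counts = {'b': 2, 'c': 2, 'a': 1}
See 'b': counts = {'b': 3, 'c': 2, 'a': 1}

{'b': 3, 'c': 2, 'a': 1}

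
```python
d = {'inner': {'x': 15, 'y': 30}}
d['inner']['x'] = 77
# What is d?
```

After line 1: d = {'inner': {'x': 15, 'y': 30}}
After line 2 (inner x overwritten): d = {'inner': {'x': 77, 'y': 30}}

{'inner': {'x': 77, 'y': 30}}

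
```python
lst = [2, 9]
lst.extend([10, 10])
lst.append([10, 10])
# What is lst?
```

After line 1: lst = [2, 9]
After line 2 (extend unpacks [10, 10]): lst = [2, 9, 10, 10]
After line 3 (append adds [10, 10] as single element): lst = [2, 9, 10, 10, [10, 10]]

[2, 9, 10, 10, [10, 10]]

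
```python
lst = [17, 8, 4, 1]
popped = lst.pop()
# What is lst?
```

[17, 8, 4]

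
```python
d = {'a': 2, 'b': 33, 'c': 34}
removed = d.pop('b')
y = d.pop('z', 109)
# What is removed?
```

After line 1: d = {'a': 2, 'b': 33, 'c': 34}
After line 2 (pop 'b' returns 33): d = {'a': 2, 'c': 34}, removed = 33
After line 3 (pop 'z' missing, returns default 109): d = {'a': 2, 'c': 34}, y = 109

33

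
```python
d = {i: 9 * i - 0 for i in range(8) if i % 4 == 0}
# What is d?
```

{0: 0, 4: 36}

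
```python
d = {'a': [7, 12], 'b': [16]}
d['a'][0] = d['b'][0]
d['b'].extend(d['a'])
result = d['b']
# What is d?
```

After line 1: d = {'a': [7, 12], 'b': [16]}
After line 2 (a[0] = b[0] = 16): d = {'a': [16, 12], 'b': [16]}
After line 3 (b.extend(a) appends [16, 12]): d = {'a': [16, 12], 'b': [16, 16, 12]}
After line 4: result = d['b'] = [16, 16, 12]

{'a': [16, 12], 'b': [16, 16, 12]}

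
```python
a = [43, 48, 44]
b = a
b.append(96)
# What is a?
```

After line 1: a = [43, 48, 44]
After line 2 (b = a is an alias, same object): a = [43, 48, 44], b = [43, 48, 44]
After line 3 (b.append mutates the shared list): a = [43, 48, 44, 96], b = [43, 48, 44, 96]

[43, 48, 44, 96]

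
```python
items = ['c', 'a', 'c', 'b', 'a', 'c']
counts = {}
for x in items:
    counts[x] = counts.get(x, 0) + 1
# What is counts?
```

Initial: counts = {}, items = ['c', 'a', 'c', 'b', 'a', 'c']
See 'c': counts = {'c': 1}
See 'a': counts = {'c': 1, 'a': 1}
See 'c': counts = {'c': 2, 'a': 1}
See 'b': counts = {'c': 2, 'a': 1, 'b': 1}
See 'a': counts = {'c': 2, 'a': 2, 'b': 1}
See 'c': counts = {'c': 3, 'a': 2, 'b': 1}

{'c': 3, 'a': 2, 'b': 1}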